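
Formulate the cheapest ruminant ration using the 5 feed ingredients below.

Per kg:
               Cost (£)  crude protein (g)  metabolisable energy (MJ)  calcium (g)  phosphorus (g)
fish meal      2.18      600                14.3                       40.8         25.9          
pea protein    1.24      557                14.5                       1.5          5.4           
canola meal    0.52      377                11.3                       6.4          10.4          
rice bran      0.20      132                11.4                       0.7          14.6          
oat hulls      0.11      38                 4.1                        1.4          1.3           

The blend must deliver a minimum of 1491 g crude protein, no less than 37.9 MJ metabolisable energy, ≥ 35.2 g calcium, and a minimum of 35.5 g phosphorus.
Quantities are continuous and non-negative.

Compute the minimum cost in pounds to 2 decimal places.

Let x1 = kg of fish meal, x2 = kg of pea protein, x3 = kg of canola meal, x4 = kg of rice bran, x5 = kg of oat hulls.
Minimize 2.18x1 + 1.24x2 + 0.52x3 + 0.2x4 + 0.11x5 subject to:
  600x1 + 557x2 + 377x3 + 132x4 + 38x5 ≥ 1491   (crude protein)
  14.3x1 + 14.5x2 + 11.3x3 + 11.4x4 + 4.1x5 ≥ 37.9   (metabolisable energy)
  40.8x1 + 1.5x2 + 6.4x3 + 0.7x4 + 1.4x5 ≥ 35.2   (calcium)
  25.9x1 + 5.4x2 + 10.4x3 + 14.6x4 + 1.3x5 ≥ 35.5   (phosphorus)
  x1, x2, x3, x4, x5 ≥ 0.
The minimum-cost mix takes nothing from pea protein, rice bran, oat hulls — only fish meal, canola meal. The crude protein and calcium requirements are met with equality.
Solving gives x1 = 0.323, x3 = 3.441.
Objective = 2.18·0.323 + 0.52·3.441 = 2.4935.

£2.49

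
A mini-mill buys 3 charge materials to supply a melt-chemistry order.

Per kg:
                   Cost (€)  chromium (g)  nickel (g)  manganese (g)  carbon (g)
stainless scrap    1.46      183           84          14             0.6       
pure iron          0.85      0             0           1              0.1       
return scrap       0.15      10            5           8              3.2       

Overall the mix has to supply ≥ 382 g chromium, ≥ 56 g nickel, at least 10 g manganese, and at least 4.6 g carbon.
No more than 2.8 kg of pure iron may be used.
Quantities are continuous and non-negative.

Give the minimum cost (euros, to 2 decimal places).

Let x1 = kg of stainless scrap, x2 = kg of pure iron, x3 = kg of return scrap.
min 1.46x1 + 0.85x2 + 0.15x3 s.t.:
  183x1 + 10x3 ≥ 382   (chromium)
  84x1 + 5x3 ≥ 56   (nickel)
  14x1 + 1x2 + 8x3 ≥ 10   (manganese)
  0.6x1 + 0.1x2 + 3.2x3 ≥ 4.6   (carbon)
  x2 ≤ 2.8
  x1, x2, x3 ≥ 0.
The optimal basis is {stainless scrap, return scrap}; pure iron drops out. The chromium and carbon requirements are met with equality.
Solving gives x1 = 2.03, x3 = 1.057.
Hence cost = 1.46·2.03 + 0.15·1.057 = €3.1224.

€3.12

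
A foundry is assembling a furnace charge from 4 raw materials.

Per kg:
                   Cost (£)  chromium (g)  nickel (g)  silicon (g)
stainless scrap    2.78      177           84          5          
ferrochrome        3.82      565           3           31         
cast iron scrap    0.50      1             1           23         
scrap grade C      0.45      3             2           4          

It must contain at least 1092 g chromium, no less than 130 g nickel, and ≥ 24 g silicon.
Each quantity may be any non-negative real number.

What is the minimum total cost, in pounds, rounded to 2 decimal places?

Let x1 = kg of stainless scrap, x2 = kg of ferrochrome, x3 = kg of cast iron scrap, x4 = kg of scrap grade C.
min 2.78x1 + 3.82x2 + 0.5x3 + 0.45x4 s.t.:
  177x1 + 565x2 + 1x3 + 3x4 ≥ 1092   (chromium)
  84x1 + 3x2 + 1x3 + 2x4 ≥ 130   (nickel)
  5x1 + 31x2 + 23x3 + 4x4 ≥ 24   (silicon)
  x1, x2, x3, x4 ≥ 0.
The cheapest feasible vertex uses only stainless scrap, ferrochrome; cast iron scrap, scrap grade C are not used. There the chromium and nickel constraints are tight.
Solving gives x1 = 1.495, x2 = 1.464.
Cost = 2.78·1.495 + 3.82·1.464 = 9.7486.

£9.75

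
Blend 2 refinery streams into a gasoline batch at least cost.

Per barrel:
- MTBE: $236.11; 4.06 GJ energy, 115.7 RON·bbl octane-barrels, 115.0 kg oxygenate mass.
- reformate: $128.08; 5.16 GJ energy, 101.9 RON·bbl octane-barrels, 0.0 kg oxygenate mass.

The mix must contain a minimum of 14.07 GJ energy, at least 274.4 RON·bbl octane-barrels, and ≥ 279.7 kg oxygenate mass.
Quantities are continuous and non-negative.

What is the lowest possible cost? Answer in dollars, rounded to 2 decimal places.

Set it up as a linear program. Let x1 = barrels of MTBE, x2 = barrels of reformate.
min 236.11x1 + 128.08x2 s.t.:
  4.06x1 + 5.16x2 ≥ 14.07   (energy)
  115.7x1 + 101.9x2 ≥ 274.4   (octane-barrels)
  115x1 ≥ 279.7   (oxygenate mass)
  x1, x2 ≥ 0.
Both inputs are positive at the optimum. Binding constraints: energy and oxygenate mass.
So MTBE = 2.4322 barrels, reformate = 0.81306 barrels.
Cost = 236.11·2.4322 + 128.08·0.81306 = 678.4035.

$678.40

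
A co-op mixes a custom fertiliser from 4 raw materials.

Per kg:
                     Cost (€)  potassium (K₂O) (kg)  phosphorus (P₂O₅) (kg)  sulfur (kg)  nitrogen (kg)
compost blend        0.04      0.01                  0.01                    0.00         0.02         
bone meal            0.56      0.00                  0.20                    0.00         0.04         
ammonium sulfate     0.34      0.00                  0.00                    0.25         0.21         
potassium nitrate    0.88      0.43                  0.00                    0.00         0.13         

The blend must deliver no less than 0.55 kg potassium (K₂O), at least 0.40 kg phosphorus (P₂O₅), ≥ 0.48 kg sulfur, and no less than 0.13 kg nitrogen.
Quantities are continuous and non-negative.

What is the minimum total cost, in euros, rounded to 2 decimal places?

€2.56

This is a linear program. Let x1 = kg of compost blend, x2 = kg of bone meal, x3 = kg of ammonium sulfate, x4 = kg of potassium nitrate.
Minimise 0.04x1 + 0.56x2 + 0.34x3 + 0.88x4 with:
  0.01x1 + 0.43x4 ≥ 0.55   (potassium (K₂O))
  0.01x1 + 0.2x2 ≥ 0.4   (phosphorus (P₂O₅))
  0.25x3 ≥ 0.48   (sulfur)
  0.02x1 + 0.04x2 + 0.21x3 + 0.13x4 ≥ 0.13   (nitrogen)
  x1, x2, x3, x4 ≥ 0.
The optimal basis is {compost blend, ammonium sulfate, potassium nitrate}; bone meal drops out. Binding constraints: potassium (K₂O), phosphorus (P₂O₅), sulfur.
Optimal quantities: compost blend = 40 kg, ammonium sulfate = 1.92 kg, potassium nitrate = 0.3488 kg.
Cost = 0.04·40 + 0.34·1.92 + 0.88·0.3488 = 2.5597.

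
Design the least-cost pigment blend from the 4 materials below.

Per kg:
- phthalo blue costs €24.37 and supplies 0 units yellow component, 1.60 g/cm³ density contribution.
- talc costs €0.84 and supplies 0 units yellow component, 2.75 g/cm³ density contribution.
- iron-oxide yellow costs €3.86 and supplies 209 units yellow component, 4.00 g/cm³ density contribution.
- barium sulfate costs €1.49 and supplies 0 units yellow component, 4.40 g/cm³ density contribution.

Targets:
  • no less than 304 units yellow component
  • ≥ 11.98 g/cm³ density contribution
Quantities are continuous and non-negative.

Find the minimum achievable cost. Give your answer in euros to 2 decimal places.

€7.50

Let x1 = kg of phthalo blue, x2 = kg of talc, x3 = kg of iron-oxide yellow, x4 = kg of barium sulfate.
Minimise 24.37x1 + 0.84x2 + 3.86x3 + 1.49x4 with:
  209x3 ≥ 304   (yellow component)
  1.6x1 + 2.75x2 + 4x3 + 4.4x4 ≥ 11.98   (density contribution)
  x1, x2, x3, x4 ≥ 0.
At the optimum only talc, iron-oxide yellow are positive (phthalo blue, barium sulfate = 0). The yellow component and density contribution requirements are met with equality.
That vertex is x2 = 2.241, x3 = 1.455.
Hence cost = 0.84·2.241 + 3.86·1.455 = €7.4987.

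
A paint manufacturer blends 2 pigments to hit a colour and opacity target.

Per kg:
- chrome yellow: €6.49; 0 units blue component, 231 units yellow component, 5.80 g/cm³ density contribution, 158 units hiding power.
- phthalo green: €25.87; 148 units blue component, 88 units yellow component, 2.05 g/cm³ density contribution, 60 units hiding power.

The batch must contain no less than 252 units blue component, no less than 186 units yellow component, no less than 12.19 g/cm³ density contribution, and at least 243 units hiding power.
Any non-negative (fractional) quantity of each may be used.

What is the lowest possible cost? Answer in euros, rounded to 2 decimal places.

Let x1 = kg of chrome yellow, x2 = kg of phthalo green.
min 6.49x1 + 25.87x2 s.t.:
  148x2 ≥ 252   (blue component)
  231x1 + 88x2 ≥ 186   (yellow component)
  5.8x1 + 2.05x2 ≥ 12.19   (density contribution)
  158x1 + 60x2 ≥ 243   (hiding power)
  x1, x2 ≥ 0.
Both inputs are positive at the optimum. The blue component and density contribution requirements are met with equality.
Optimal quantities: chrome yellow = 1.4999 kg, phthalo green = 1.7027 kg.
Cost = 6.49·1.4999 + 25.87·1.7027 = 53.7832.

€53.78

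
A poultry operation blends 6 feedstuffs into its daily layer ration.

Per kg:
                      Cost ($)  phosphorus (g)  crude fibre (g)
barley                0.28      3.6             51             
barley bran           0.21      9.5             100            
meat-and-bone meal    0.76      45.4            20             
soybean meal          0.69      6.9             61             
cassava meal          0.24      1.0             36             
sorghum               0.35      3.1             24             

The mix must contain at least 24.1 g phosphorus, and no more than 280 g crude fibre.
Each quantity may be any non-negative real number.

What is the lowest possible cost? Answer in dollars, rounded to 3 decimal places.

This is a linear program. Let x1 = kg of barley, x2 = kg of barley bran, x3 = kg of meat-and-bone meal, x4 = kg of soybean meal, x5 = kg of cassava meal, x6 = kg of sorghum.
min 0.28x1 + 0.21x2 + 0.76x3 + 0.69x4 + 0.24x5 + 0.35x6 subject to:
  3.6x1 + 9.5x2 + 45.4x3 + 6.9x4 + 1x5 + 3.1x6 ≥ 24.1   (phosphorus)
  51x1 + 100x2 + 20x3 + 61x4 + 36x5 + 24x6 ≤ 280   (crude fibre)
  x1, x2, x3, x4, x5, x6 ≥ 0.
The cheapest feasible vertex uses only meat-and-bone meal; barley, barley bran, soybean meal, cassava meal, sorghum are not used. There the phosphorus constraint is tight.
Optimal quantities: meat-and-bone meal = 0.5308 kg.
Total cost: 0.76·0.5308 = 0.40341.

$0.403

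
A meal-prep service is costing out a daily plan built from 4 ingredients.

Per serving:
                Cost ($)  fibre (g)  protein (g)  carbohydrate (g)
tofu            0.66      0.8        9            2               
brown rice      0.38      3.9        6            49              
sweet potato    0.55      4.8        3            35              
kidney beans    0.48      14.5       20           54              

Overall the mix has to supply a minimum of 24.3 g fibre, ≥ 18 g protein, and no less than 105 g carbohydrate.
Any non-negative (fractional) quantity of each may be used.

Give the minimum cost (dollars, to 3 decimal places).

This is a linear program. Let x1 = servings of tofu, x2 = servings of brown rice, x3 = servings of sweet potato, x4 = servings of kidney beans.
min 0.66x1 + 0.38x2 + 0.55x3 + 0.48x4 subject to:
  0.8x1 + 3.9x2 + 4.8x3 + 14.5x4 ≥ 24.3   (fibre)
  9x1 + 6x2 + 3x3 + 20x4 ≥ 18   (protein)
  2x1 + 49x2 + 35x3 + 54x4 ≥ 105   (carbohydrate)
  x1, x2, x3, x4 ≥ 0.
The optimal basis is {brown rice, kidney beans}; tofu, sweet potato drop out. Binding constraints: fibre and carbohydrate.
Solving gives x2 = 0.4207, x4 = 1.563.
Objective = 0.38·0.4207 + 0.48·1.563 = 0.91011.

$0.910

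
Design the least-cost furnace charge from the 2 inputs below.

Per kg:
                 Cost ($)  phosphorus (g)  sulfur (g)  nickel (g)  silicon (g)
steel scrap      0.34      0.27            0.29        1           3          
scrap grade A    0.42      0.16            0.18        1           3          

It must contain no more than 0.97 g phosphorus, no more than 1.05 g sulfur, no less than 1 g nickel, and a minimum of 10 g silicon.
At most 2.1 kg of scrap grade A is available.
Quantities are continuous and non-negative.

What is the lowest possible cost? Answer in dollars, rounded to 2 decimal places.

$1.13

Let x1 = kg of steel scrap, x2 = kg of scrap grade A.
min 0.34x1 + 0.42x2 with:
  0.27x1 + 0.16x2 ≤ 0.97   (phosphorus)
  0.29x1 + 0.18x2 ≤ 1.05   (sulfur)
  1x1 + 1x2 ≥ 1   (nickel)
  3x1 + 3x2 ≥ 10   (silicon)
  x2 ≤ 2.1
  x1, x2 ≥ 0.
The optimal basis is {steel scrap}; scrap grade A drops out. There the silicon constraint is tight.
That vertex is x1 = 3.333.
Total cost: 0.34·3.333 = 1.1332.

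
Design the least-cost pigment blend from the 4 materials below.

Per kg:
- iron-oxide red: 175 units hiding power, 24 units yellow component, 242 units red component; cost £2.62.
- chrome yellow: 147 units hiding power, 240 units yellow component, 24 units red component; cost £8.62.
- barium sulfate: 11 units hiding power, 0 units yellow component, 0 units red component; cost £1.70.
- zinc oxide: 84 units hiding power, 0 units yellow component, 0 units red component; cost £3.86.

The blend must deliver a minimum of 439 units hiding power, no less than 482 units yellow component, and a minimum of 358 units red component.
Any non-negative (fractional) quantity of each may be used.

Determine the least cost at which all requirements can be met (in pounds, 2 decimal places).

Let x1 = kg of iron-oxide red, x2 = kg of chrome yellow, x3 = kg of barium sulfate, x4 = kg of zinc oxide.
Minimise 2.62x1 + 8.62x2 + 1.7x3 + 3.86x4 with:
  175x1 + 147x2 + 11x3 + 84x4 ≥ 439   (hiding power)
  24x1 + 240x2 ≥ 482   (yellow component)
  242x1 + 24x2 ≥ 358   (red component)
  x1, x2, x3, x4 ≥ 0.
The cheapest feasible vertex uses only iron-oxide red, chrome yellow; barium sulfate, zinc oxide are not used. The yellow component and red component requirements are met with equality.
So iron-oxide red = 1.293 kg, chrome yellow = 1.879 kg.
Cost = 2.62·1.293 + 8.62·1.879 = 19.5846.

£19.58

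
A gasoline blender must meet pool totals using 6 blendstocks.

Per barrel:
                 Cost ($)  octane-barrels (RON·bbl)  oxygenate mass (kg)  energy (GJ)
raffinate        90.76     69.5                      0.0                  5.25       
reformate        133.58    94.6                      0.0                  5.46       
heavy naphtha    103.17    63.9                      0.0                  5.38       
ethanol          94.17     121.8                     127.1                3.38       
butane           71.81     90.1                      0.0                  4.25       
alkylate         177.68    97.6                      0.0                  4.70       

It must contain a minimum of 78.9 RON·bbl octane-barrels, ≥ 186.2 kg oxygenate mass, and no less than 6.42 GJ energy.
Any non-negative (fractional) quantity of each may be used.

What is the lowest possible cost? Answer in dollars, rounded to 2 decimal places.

Let x1 = barrels of raffinate, x2 = barrels of reformate, x3 = barrels of heavy naphtha, x4 = barrels of ethanol, x5 = barrels of butane, x6 = barrels of alkylate.
Minimise 90.76x1 + 133.58x2 + 103.17x3 + 94.17x4 + 71.81x5 + 177.68x6 subject to:
  69.5x1 + 94.6x2 + 63.9x3 + 121.8x4 + 90.1x5 + 97.6x6 ≥ 78.9   (octane-barrels)
  127.1x4 ≥ 186.2   (oxygenate mass)
  5.25x1 + 5.46x2 + 5.38x3 + 3.38x4 + 4.25x5 + 4.7x6 ≥ 6.42   (energy)
  x1, x2, x3, x4, x5, x6 ≥ 0.
The optimal basis is {ethanol, butane}; raffinate, reformate, heavy naphtha, alkylate drop out. There the oxygenate mass and energy constraints are tight.
Optimal quantities: ethanol = 1.465 barrels, butane = 0.3455 barrels.
Cost = 94.17·1.465 + 71.81·0.3455 = 162.7694.

$162.77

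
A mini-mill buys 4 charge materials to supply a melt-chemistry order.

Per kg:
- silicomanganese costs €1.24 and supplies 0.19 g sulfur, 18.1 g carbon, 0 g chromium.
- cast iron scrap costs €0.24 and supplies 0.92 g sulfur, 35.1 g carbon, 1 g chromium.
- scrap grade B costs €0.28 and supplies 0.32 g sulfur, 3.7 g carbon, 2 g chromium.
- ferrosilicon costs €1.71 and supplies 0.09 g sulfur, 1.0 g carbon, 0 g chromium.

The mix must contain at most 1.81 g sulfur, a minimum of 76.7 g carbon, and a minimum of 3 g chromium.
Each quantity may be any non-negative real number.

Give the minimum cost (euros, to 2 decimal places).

€2.20

Let x1 = kg of silicomanganese, x2 = kg of cast iron scrap, x3 = kg of scrap grade B, x4 = kg of ferrosilicon.
Minimize 1.24x1 + 0.24x2 + 0.28x3 + 1.71x4 subject to:
  0.19x1 + 0.92x2 + 0.32x3 + 0.09x4 ≤ 1.81   (sulfur)
  18.1x1 + 35.1x2 + 3.7x3 + 1x4 ≥ 76.7   (carbon)
  1x2 + 2x3 ≥ 3   (chromium)
  x1, x2, x3, x4 ≥ 0.
The cheapest feasible vertex uses only silicomanganese, cast iron scrap, scrap grade B; ferrosilicon is not used. Binding constraints: sulfur, carbon, chromium.
So silicomanganese = 1.324 kg, cast iron scrap = 1.419 kg, scrap grade B = 0.7905 kg.
Hence cost = 1.24·1.324 + 0.24·1.419 + 0.28·0.7905 = €2.2037.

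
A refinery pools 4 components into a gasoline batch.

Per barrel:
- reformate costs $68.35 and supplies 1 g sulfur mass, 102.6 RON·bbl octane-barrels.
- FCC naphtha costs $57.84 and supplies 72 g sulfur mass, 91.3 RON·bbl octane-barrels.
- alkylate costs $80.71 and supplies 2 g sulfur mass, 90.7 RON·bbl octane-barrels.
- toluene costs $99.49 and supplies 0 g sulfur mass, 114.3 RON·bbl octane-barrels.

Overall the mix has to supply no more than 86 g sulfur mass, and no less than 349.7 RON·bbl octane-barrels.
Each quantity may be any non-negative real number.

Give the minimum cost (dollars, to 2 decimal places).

Treat it as an LP. Let x1 = barrels of reformate, x2 = barrels of FCC naphtha, x3 = barrels of alkylate, x4 = barrels of toluene.
min 68.35x1 + 57.84x2 + 80.71x3 + 99.49x4 subject to:
  1x1 + 72x2 + 2x3 ≤ 86   (sulfur mass)
  102.6x1 + 91.3x2 + 90.7x3 + 114.3x4 ≥ 349.7   (octane-barrels)
  x1, x2, x3, x4 ≥ 0.
The minimum-cost mix takes nothing from alkylate, toluene — only reformate, FCC naphtha. There the sulfur mass and octane-barrels constraints are tight.
So reformate = 2.3748 barrels, FCC naphtha = 1.1615 barrels.
Cost = 68.35·2.3748 + 57.84·1.1615 = 229.4987.

$229.50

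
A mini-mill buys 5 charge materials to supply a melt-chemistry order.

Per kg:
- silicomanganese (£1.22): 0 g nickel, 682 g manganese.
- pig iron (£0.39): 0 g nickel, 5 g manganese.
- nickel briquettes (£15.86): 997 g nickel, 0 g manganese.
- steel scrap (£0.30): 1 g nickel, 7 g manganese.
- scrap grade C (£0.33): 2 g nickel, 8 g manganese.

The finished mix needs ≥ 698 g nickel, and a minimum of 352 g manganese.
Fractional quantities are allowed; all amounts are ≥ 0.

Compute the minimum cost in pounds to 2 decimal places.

Let x1 = kg of silicomanganese, x2 = kg of pig iron, x3 = kg of nickel briquettes, x4 = kg of steel scrap, x5 = kg of scrap grade C.
Minimise 1.22x1 + 0.39x2 + 15.86x3 + 0.3x4 + 0.33x5 with:
  997x3 + 1x4 + 2x5 ≥ 698   (nickel)
  682x1 + 5x2 + 7x4 + 8x5 ≥ 352   (manganese)
  x1, x2, x3, x4, x5 ≥ 0.
The optimal basis is {silicomanganese, nickel briquettes}; pig iron, steel scrap, scrap grade C drop out. There the nickel and manganese constraints are tight.
So silicomanganese = 0.5161 kg, nickel briquettes = 0.7001 kg.
Total cost: 1.22·0.5161 + 15.86·0.7001 = 11.7332.

£11.73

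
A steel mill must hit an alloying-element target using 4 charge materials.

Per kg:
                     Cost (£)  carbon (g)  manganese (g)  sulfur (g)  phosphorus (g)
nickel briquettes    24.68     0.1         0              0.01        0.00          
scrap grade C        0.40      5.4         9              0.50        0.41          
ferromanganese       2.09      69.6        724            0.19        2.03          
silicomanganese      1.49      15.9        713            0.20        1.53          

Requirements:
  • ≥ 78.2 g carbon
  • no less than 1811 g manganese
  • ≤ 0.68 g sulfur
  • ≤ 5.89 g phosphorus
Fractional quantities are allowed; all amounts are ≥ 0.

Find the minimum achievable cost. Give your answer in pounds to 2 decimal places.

Set it up as a linear program. Let x1 = kg of nickel briquettes, x2 = kg of scrap grade C, x3 = kg of ferromanganese, x4 = kg of silicomanganese.
min 24.68x1 + 0.4x2 + 2.09x3 + 1.49x4 with:
  0.1x1 + 5.4x2 + 69.6x3 + 15.9x4 ≥ 78.2   (carbon)
  9x2 + 724x3 + 713x4 ≥ 1811   (manganese)
  0.01x1 + 0.5x2 + 0.19x3 + 0.2x4 ≤ 0.68   (sulfur)
  0.41x2 + 2.03x3 + 1.53x4 ≤ 5.89   (phosphorus)
  x1, x2, x3, x4 ≥ 0.
At the optimum only ferromanganese, silicomanganese are positive (nickel briquettes, scrap grade C = 0). The carbon and manganese requirements are met with equality.
That vertex is x3 = 0.7074, x4 = 1.822.
Total cost: 2.09·0.7074 + 1.49·1.822 = 4.1932.

£4.19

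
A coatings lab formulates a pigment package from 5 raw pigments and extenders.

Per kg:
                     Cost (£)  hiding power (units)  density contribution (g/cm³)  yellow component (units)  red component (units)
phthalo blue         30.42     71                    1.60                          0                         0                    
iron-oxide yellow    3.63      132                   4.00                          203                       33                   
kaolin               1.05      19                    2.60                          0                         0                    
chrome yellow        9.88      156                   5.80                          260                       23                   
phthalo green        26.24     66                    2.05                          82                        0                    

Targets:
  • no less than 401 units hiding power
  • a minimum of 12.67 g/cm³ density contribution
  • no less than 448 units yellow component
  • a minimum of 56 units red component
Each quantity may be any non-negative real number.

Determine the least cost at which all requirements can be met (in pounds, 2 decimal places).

£11.16

This is a linear program. Let x1 = kg of phthalo blue, x2 = kg of iron-oxide yellow, x3 = kg of kaolin, x4 = kg of chrome yellow, x5 = kg of phthalo green.
Minimise 30.42x1 + 3.63x2 + 1.05x3 + 9.88x4 + 26.24x5 subject to:
  71x1 + 132x2 + 19x3 + 156x4 + 66x5 ≥ 401   (hiding power)
  1.6x1 + 4x2 + 2.6x3 + 5.8x4 + 2.05x5 ≥ 12.67   (density contribution)
  203x2 + 260x4 + 82x5 ≥ 448   (yellow component)
  33x2 + 23x4 ≥ 56   (red component)
  x1, x2, x3, x4, x5 ≥ 0.
At the optimum only iron-oxide yellow, kaolin are positive (phthalo blue, chrome yellow, phthalo green = 0). The hiding power and density contribution requirements are met with equality.
Optimal quantities: iron-oxide yellow = 3.001 kg, kaolin = 0.2561 kg.
Objective = 3.63·3.001 + 1.05·0.2561 = 11.1625.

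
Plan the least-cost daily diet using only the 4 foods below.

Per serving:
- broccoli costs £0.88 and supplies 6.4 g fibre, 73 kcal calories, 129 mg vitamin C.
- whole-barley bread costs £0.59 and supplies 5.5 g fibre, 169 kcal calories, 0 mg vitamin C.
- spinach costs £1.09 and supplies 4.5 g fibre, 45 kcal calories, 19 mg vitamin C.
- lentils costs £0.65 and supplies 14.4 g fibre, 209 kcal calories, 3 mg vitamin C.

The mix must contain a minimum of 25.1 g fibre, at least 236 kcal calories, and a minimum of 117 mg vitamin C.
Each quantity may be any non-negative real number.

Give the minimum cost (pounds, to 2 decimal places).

This is a linear program. Let x1 = servings of broccoli, x2 = servings of whole-barley bread, x3 = servings of spinach, x4 = servings of lentils.
Minimise 0.88x1 + 0.59x2 + 1.09x3 + 0.65x4 s.t.:
  6.4x1 + 5.5x2 + 4.5x3 + 14.4x4 ≥ 25.1   (fibre)
  73x1 + 169x2 + 45x3 + 209x4 ≥ 236   (calories)
  129x1 + 19x3 + 3x4 ≥ 117   (vitamin C)
  x1, x2, x3, x4 ≥ 0.
At the optimum only broccoli, lentils are positive (whole-barley bread, spinach = 0). The fibre and vitamin C requirements are met with equality.
That vertex is x1 = 0.8755, x4 = 1.354.
Objective = 0.88·0.8755 + 0.65·1.354 = 1.6505.

£1.65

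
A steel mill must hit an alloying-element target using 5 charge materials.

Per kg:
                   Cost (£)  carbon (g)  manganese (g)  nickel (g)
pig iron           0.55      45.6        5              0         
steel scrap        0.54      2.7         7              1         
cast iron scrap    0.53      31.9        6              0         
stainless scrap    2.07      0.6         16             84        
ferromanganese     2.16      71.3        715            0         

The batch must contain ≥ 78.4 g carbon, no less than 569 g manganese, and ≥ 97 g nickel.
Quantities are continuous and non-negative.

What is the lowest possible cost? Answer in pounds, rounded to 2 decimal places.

Treat it as an LP. Let x1 = kg of pig iron, x2 = kg of steel scrap, x3 = kg of cast iron scrap, x4 = kg of stainless scrap, x5 = kg of ferromanganese.
min 0.55x1 + 0.54x2 + 0.53x3 + 2.07x4 + 2.16x5 s.t.:
  45.6x1 + 2.7x2 + 31.9x3 + 0.6x4 + 71.3x5 ≥ 78.4   (carbon)
  5x1 + 7x2 + 6x3 + 16x4 + 715x5 ≥ 569   (manganese)
  1x2 + 84x4 ≥ 97   (nickel)
  x1, x2, x3, x4, x5 ≥ 0.
The cheapest feasible vertex uses only pig iron, stainless scrap, ferromanganese; steel scrap, cast iron scrap are not used. Binding constraints: carbon, manganese, nickel.
Solving gives x1 = 0.5057, x4 = 1.155, x5 = 0.7664.
Hence cost = 0.55·0.5057 + 2.07·1.155 + 2.16·0.7664 = £4.3244.

£4.32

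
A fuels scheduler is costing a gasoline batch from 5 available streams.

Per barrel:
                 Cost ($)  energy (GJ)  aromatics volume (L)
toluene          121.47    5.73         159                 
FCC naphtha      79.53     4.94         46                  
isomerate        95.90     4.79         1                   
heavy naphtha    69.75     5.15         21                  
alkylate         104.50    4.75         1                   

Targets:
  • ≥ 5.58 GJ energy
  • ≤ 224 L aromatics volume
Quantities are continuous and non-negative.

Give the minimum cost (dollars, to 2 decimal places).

Set it up as a linear program. Let x1 = barrels of toluene, x2 = barrels of FCC naphtha, x3 = barrels of isomerate, x4 = barrels of heavy naphtha, x5 = barrels of alkylate.
Minimise 121.47x1 + 79.53x2 + 95.9x3 + 69.75x4 + 104.5x5 subject to:
  5.73x1 + 4.94x2 + 4.79x3 + 5.15x4 + 4.75x5 ≥ 5.58   (energy)
  159x1 + 46x2 + 1x3 + 21x4 + 1x5 ≤ 224   (aromatics volume)
  x1, x2, x3, x4, x5 ≥ 0.
The optimal basis is {heavy naphtha}; toluene, FCC naphtha, isomerate, alkylate drop out. The energy requirement is met with equality.
So heavy naphtha = 1.0835 barrels.
Objective = 69.75·1.0835 = 75.5741.

$75.57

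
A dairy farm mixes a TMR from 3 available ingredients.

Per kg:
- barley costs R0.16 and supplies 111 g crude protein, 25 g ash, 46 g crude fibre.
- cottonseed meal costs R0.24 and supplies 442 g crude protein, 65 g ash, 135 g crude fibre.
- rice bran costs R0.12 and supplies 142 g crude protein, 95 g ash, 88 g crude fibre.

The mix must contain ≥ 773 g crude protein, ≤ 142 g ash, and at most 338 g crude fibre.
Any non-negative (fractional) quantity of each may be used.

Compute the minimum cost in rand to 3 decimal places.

Set it up as a linear program. Let x1 = kg of barley, x2 = kg of cottonseed meal, x3 = kg of rice bran.
Minimize 0.16x1 + 0.24x2 + 0.12x3 with:
  111x1 + 442x2 + 142x3 ≥ 773   (crude protein)
  25x1 + 65x2 + 95x3 ≤ 142   (ash)
  46x1 + 135x2 + 88x3 ≤ 338   (crude fibre)
  x1, x2, x3 ≥ 0.
At the optimum only cottonseed meal is positive (barley, rice bran = 0). There the crude protein constraint is tight.
So cottonseed meal = 1.749 kg.
Total cost: 0.24·1.749 = 0.41976.

R0.420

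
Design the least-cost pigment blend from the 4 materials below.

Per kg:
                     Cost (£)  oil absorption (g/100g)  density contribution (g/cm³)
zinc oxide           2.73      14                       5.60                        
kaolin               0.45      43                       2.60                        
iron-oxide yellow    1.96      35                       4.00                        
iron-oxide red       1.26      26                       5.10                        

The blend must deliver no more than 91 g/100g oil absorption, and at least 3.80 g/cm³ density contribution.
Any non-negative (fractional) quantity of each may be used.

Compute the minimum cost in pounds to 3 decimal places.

£0.658

Set it up as a linear program. Let x1 = kg of zinc oxide, x2 = kg of kaolin, x3 = kg of iron-oxide yellow, x4 = kg of iron-oxide red.
min 2.73x1 + 0.45x2 + 1.96x3 + 1.26x4 subject to:
  14x1 + 43x2 + 35x3 + 26x4 ≤ 91   (oil absorption)
  5.6x1 + 2.6x2 + 4x3 + 5.1x4 ≥ 3.8   (density contribution)
  x1, x2, x3, x4 ≥ 0.
At the optimum only kaolin is positive (zinc oxide, iron-oxide yellow, iron-oxide red = 0). There the density contribution constraint is tight.
Solving gives x2 = 1.462.
Total cost: 0.45·1.462 = 0.65790.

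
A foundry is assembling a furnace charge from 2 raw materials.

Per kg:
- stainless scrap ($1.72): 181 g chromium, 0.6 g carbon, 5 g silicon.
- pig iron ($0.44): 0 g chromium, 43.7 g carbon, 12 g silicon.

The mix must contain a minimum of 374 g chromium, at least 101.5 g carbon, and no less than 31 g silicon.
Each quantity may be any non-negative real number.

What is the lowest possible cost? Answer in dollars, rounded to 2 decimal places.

Treat it as an LP. Let x1 = kg of stainless scrap, x2 = kg of pig iron.
min 1.72x1 + 0.44x2 with:
  181x1 ≥ 374   (chromium)
  0.6x1 + 43.7x2 ≥ 101.5   (carbon)
  5x1 + 12x2 ≥ 31   (silicon)
  x1, x2 ≥ 0.
Both inputs are positive at the optimum. Binding constraints: chromium and carbon.
Optimal quantities: stainless scrap = 2.066 kg, pig iron = 2.294 kg.
Total cost: 1.72·2.066 + 0.44·2.294 = 4.5629.

$4.56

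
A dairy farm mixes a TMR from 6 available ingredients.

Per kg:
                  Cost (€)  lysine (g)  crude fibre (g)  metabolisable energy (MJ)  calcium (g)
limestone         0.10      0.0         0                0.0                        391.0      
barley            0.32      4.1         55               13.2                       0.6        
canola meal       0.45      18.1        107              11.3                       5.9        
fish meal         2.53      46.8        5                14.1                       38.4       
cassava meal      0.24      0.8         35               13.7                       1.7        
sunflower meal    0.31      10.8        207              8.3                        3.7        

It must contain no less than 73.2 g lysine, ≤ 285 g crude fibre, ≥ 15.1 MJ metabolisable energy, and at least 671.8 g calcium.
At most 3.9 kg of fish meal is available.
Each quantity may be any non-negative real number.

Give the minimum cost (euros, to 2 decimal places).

€2.73

Let x1 = kg of limestone, x2 = kg of barley, x3 = kg of canola meal, x4 = kg of fish meal, x5 = kg of cassava meal, x6 = kg of sunflower meal.
min 0.1x1 + 0.32x2 + 0.45x3 + 2.53x4 + 0.24x5 + 0.31x6 with:
  4.1x2 + 18.1x3 + 46.8x4 + 0.8x5 + 10.8x6 ≥ 73.2   (lysine)
  55x2 + 107x3 + 5x4 + 35x5 + 207x6 ≤ 285   (crude fibre)
  13.2x2 + 11.3x3 + 14.1x4 + 13.7x5 + 8.3x6 ≥ 15.1   (metabolisable energy)
  391x1 + 0.6x2 + 5.9x3 + 38.4x4 + 1.7x5 + 3.7x6 ≥ 671.8   (calcium)
  x4 ≤ 3.9
  x1, x2, x3, x4, x5, x6 ≥ 0.
The cheapest feasible vertex uses only limestone, canola meal, fish meal; barley, cassava meal, sunflower meal are not used. There the lysine, crude fibre, calcium constraints are tight.
So limestone = 1.625 kg, canola meal = 2.638 kg, fish meal = 0.5438 kg.
Cost = 0.1·1.625 + 0.45·2.638 + 2.53·0.5438 = 2.7254.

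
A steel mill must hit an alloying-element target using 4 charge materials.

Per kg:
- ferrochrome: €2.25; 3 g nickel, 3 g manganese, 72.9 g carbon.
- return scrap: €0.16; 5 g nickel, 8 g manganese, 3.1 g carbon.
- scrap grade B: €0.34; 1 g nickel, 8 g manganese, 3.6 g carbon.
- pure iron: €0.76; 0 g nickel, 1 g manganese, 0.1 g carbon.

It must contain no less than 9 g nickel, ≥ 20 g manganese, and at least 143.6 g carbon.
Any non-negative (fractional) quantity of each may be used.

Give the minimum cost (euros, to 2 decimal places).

€4.55

Set it up as a linear program. Let x1 = kg of ferrochrome, x2 = kg of return scrap, x3 = kg of scrap grade B, x4 = kg of pure iron.
min 2.25x1 + 0.16x2 + 0.34x3 + 0.76x4 subject to:
  3x1 + 5x2 + 1x3 ≥ 9   (nickel)
  3x1 + 8x2 + 8x3 + 1x4 ≥ 20   (manganese)
  72.9x1 + 3.1x2 + 3.6x3 + 0.1x4 ≥ 143.6   (carbon)
  x1, x2, x3, x4 ≥ 0.
The minimum-cost mix takes nothing from scrap grade B, pure iron — only ferrochrome, return scrap. The manganese and carbon requirements are met with equality.
Solving gives x1 = 1.894, x2 = 1.79.
Objective = 2.25·1.894 + 0.16·1.79 = 4.5479.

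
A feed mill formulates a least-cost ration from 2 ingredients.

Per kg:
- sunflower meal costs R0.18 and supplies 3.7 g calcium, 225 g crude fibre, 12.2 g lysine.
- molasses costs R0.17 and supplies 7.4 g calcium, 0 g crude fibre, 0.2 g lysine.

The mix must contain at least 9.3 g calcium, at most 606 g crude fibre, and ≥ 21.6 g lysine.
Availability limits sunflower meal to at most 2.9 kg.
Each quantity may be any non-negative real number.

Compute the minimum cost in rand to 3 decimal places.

R0.381

Set it up as a linear program. Let x1 = kg of sunflower meal, x2 = kg of molasses.
min 0.18x1 + 0.17x2 subject to:
  3.7x1 + 7.4x2 ≥ 9.3   (calcium)
  225x1 ≤ 606   (crude fibre)
  12.2x1 + 0.2x2 ≥ 21.6   (lysine)
  x1 ≤ 2.9
  x1, x2 ≥ 0.
Both inputs are positive at the optimum. There the calcium and lysine constraints are tight.
So sunflower meal = 1.764 kg, molasses = 0.3746 kg.
Cost = 0.18·1.764 + 0.17·0.3746 = 0.38120.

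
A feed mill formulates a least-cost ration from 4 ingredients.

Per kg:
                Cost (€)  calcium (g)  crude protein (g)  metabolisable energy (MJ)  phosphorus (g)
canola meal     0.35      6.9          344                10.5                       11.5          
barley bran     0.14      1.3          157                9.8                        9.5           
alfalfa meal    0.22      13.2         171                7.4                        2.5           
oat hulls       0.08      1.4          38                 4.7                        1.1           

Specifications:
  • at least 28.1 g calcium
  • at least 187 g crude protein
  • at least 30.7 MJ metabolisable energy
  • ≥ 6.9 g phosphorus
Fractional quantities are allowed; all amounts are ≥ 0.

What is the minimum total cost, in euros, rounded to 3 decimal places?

€0.663

Treat it as an LP. Let x1 = kg of canola meal, x2 = kg of barley bran, x3 = kg of alfalfa meal, x4 = kg of oat hulls.
min 0.35x1 + 0.14x2 + 0.22x3 + 0.08x4 s.t.:
  6.9x1 + 1.3x2 + 13.2x3 + 1.4x4 ≥ 28.1   (calcium)
  344x1 + 157x2 + 171x3 + 38x4 ≥ 187   (crude protein)
  10.5x1 + 9.8x2 + 7.4x3 + 4.7x4 ≥ 30.7   (metabolisable energy)
  11.5x1 + 9.5x2 + 2.5x3 + 1.1x4 ≥ 6.9   (phosphorus)
  x1, x2, x3, x4 ≥ 0.
The optimal basis is {barley bran, alfalfa meal}; canola meal, oat hulls drop out. The calcium and metabolisable energy requirements are met with equality.
That vertex is x2 = 1.648, x3 = 1.967.
Cost = 0.14·1.648 + 0.22·1.967 = 0.66346.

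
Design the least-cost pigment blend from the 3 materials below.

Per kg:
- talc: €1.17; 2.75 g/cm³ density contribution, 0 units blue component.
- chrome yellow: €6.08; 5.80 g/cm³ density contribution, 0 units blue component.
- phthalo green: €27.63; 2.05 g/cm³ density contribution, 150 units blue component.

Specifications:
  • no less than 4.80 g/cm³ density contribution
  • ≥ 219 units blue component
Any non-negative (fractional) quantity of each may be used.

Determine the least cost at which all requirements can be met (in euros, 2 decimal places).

Let x1 = kg of talc, x2 = kg of chrome yellow, x3 = kg of phthalo green.
min 1.17x1 + 6.08x2 + 27.63x3 s.t.:
  2.75x1 + 5.8x2 + 2.05x3 ≥ 4.8   (density contribution)
  150x3 ≥ 219   (blue component)
  x1, x2, x3 ≥ 0.
The optimal basis is {talc, phthalo green}; chrome yellow drops out. The density contribution and blue component requirements are met with equality.
Solving gives x1 = 0.6571, x3 = 1.46.
Total cost: 1.17·0.6571 + 27.63·1.46 = 41.1086.

€41.11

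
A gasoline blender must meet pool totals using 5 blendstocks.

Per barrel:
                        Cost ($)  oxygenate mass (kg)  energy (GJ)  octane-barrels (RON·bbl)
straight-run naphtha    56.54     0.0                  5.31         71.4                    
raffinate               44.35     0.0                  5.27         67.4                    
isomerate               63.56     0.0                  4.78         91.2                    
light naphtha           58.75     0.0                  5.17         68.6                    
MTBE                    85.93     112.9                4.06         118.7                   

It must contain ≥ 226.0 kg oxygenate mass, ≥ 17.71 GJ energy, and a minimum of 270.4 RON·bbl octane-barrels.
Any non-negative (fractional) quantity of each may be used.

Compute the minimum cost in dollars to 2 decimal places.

Set it up as a linear program. Let x1 = barrels of straight-run naphtha, x2 = barrels of raffinate, x3 = barrels of isomerate, x4 = barrels of light naphtha, x5 = barrels of MTBE.
Minimize 56.54x1 + 44.35x2 + 63.56x3 + 58.75x4 + 85.93x5 s.t.:
  112.9x5 ≥ 226   (oxygenate mass)
  5.31x1 + 5.27x2 + 4.78x3 + 5.17x4 + 4.06x5 ≥ 17.71   (energy)
  71.4x1 + 67.4x2 + 91.2x3 + 68.6x4 + 118.7x5 ≥ 270.4   (octane-barrels)
  x1, x2, x3, x4, x5 ≥ 0.
At the optimum only raffinate, MTBE are positive (straight-run naphtha, isomerate, light naphtha = 0). Binding constraints: oxygenate mass and energy.
That vertex is x2 = 1.818, x5 = 2.002.
Total cost: 44.35·1.818 + 85.93·2.002 = 252.6602.

$252.66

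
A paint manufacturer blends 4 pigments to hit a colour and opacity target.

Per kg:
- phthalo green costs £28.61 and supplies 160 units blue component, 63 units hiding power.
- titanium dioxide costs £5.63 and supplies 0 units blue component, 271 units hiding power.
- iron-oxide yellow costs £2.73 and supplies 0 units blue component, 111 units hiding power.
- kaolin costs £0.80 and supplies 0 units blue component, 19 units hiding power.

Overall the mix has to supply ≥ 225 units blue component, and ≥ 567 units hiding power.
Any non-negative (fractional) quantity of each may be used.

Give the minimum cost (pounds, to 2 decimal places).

£50.17

Let x1 = kg of phthalo green, x2 = kg of titanium dioxide, x3 = kg of iron-oxide yellow, x4 = kg of kaolin.
Minimise 28.61x1 + 5.63x2 + 2.73x3 + 0.8x4 s.t.:
  160x1 ≥ 225   (blue component)
  63x1 + 271x2 + 111x3 + 19x4 ≥ 567   (hiding power)
  x1, x2, x3, x4 ≥ 0.
The optimal basis is {phthalo green, titanium dioxide}; iron-oxide yellow, kaolin drop out. There the blue component and hiding power constraints are tight.
That vertex is x1 = 1.4062, x2 = 1.7653.
Cost = 28.61·1.4062 + 5.63·1.7653 = 50.1700.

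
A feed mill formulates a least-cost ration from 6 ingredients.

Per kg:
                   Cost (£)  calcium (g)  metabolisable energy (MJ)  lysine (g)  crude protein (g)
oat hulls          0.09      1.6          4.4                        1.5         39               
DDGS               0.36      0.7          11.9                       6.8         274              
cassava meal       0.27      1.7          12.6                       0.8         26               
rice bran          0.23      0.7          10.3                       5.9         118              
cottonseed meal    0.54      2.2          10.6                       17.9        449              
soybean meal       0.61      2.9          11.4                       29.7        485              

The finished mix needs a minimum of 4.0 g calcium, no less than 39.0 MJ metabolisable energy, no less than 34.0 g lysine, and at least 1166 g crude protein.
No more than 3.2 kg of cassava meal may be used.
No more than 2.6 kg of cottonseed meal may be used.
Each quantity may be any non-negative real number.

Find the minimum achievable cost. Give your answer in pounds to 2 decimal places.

£1.47

This is a linear program. Let x1 = kg of oat hulls, x2 = kg of DDGS, x3 = kg of cassava meal, x4 = kg of rice bran, x5 = kg of cottonseed meal, x6 = kg of soybean meal.
Minimize 0.09x1 + 0.36x2 + 0.27x3 + 0.23x4 + 0.54x5 + 0.61x6 s.t.:
  1.6x1 + 0.7x2 + 1.7x3 + 0.7x4 + 2.2x5 + 2.9x6 ≥ 4   (calcium)
  4.4x1 + 11.9x2 + 12.6x3 + 10.3x4 + 10.6x5 + 11.4x6 ≥ 39   (metabolisable energy)
  1.5x1 + 6.8x2 + 0.8x3 + 5.9x4 + 17.9x5 + 29.7x6 ≥ 34   (lysine)
  39x1 + 274x2 + 26x3 + 118x4 + 449x5 + 485x6 ≥ 1166   (crude protein)
  x3 ≤ 3.2
  x5 ≤ 2.6
  x1, x2, x3, x4, x5, x6 ≥ 0.
The optimal basis is {DDGS, cottonseed meal}; oat hulls, cassava meal, rice bran, soybean meal drop out. There the metabolisable energy and crude protein constraints are tight.
So DDGS = 2.112 kg, cottonseed meal = 1.308 kg.
Hence cost = 0.36·2.112 + 0.54·1.308 = £1.4666.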